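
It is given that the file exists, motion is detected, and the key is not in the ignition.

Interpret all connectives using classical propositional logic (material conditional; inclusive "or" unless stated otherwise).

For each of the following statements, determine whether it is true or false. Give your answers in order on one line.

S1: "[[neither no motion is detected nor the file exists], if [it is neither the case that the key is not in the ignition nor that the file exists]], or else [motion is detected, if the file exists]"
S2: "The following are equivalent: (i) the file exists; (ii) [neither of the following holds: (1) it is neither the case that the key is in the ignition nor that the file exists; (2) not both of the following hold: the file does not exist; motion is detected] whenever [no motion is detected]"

S1 T; S2 T

Let W = "the key is in the ignition" (F), H = "the file exists" (T), G = "motion is detected" (T).

S1: Parsed as ((¬W ↓ H) → (¬G ↓ H)) ∨ (H → G)

¬W = ¬F = T
¬W ↓ H = T ↓ T = F
¬G = ¬T = F
¬G ↓ H = F ↓ T = F
(¬W ↓ H) → (¬G ↓ H) = F → F = T
H → G = T → T = T
((¬W ↓ H) → (¬G ↓ H)) ∨ (H → G) = T ∨ T = T
So S1 is true.

S2: This is H ↔ (¬G → ((W ↓ H) ↓ (¬H ↑ G))).

¬G = ¬T = F
W ↓ H = F ↓ T = F
¬H = ¬T = F
¬H ↑ G = F ↑ T = T
(W ↓ H) ↓ (¬H ↑ G) = F ↓ T = F
¬G → ((W ↓ H) ↓ (¬H ↑ G)) = F → F = T
H ↔ (¬G → ((W ↓ H) ↓ (¬H ↑ G))) = T ↔ T = T
Hence S2 is true.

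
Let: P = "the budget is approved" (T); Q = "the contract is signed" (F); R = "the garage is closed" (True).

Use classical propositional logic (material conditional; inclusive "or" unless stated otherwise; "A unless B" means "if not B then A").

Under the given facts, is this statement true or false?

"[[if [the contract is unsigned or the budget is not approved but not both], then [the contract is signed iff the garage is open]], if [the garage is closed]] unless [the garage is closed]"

Values: R=True, Q=False, P=True.
This is (R -> ((not Q xor not P) -> (Q iff not R))) or R.

not Q = not False = True
not P = not True = False
not Q xor not P = True xor False = True
not R = not True = False
Q iff not R = False iff False = True
(not Q xor not P) -> (Q iff not R) = True -> True = True
R -> ((not Q xor not P) -> (Q iff not R)) = True -> True = True
(R -> ((not Q xor not P) -> (Q iff not R))) or R = True or True = True

True.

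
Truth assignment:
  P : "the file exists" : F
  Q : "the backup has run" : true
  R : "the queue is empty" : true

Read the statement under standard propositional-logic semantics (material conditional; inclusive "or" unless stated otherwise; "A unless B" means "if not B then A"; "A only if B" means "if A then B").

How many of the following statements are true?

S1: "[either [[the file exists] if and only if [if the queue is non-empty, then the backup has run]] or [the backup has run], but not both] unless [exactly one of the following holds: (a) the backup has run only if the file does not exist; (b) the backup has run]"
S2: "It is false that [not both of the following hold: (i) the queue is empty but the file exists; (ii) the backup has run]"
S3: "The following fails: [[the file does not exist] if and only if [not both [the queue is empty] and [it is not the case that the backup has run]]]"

1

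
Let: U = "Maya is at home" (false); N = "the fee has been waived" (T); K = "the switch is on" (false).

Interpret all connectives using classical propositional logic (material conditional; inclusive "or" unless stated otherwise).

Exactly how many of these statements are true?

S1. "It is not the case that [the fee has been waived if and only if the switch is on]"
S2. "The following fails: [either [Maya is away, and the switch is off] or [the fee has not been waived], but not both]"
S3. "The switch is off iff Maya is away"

S1: Formalization: ¬(N ↔ K)

N ↔ K = T ↔ F = F
¬(N ↔ K) = ¬F = T
Thus S1 is true.

S2: In symbols: ¬((¬U ∧ ¬K) ⊕ ¬N)

¬U = ¬F = T
¬K = ¬F = T
¬U ∧ ¬K = T ∧ T = T
¬N = ¬T = F
(¬U ∧ ¬K) ⊕ ¬N = T ⊕ F = T
¬((¬U ∧ ¬K) ⊕ ¬N) = ¬T = F
Hence S2 is false.

S3: In symbols: ¬K ↔ ¬U

¬K = ¬F = T
¬U = ¬F = T
¬K ↔ ¬U = T ↔ T = T
Hence S3 is true.

Count: 2.

2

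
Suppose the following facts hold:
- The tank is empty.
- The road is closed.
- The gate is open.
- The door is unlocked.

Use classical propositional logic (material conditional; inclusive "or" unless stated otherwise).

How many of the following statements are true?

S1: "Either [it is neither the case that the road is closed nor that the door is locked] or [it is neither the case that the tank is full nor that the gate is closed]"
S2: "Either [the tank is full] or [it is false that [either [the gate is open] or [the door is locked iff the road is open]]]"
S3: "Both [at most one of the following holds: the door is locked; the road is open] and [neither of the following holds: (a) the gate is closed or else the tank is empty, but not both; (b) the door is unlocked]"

Let Q = "the road is closed" (True), S = "the door is locked" (False), P = "the tank is full" (False), R = "the gate is open" (True).

S1: This is (Q nor S) or (P nor not R).

Q nor S = True nor False = False
not R = not True = False
P nor not R = False nor False = True
(Q nor S) or (P nor not R) = False or True = True
Hence S1 is true.

S2: In symbols: P or not (R or (S iff not Q))

not Q = not True = False
S iff not Q = False iff False = True
R or (S iff not Q) = True or True = True
not (R or (S iff not Q)) = not True = False
P or not (R or (S iff not Q)) = False or False = False
Hence S2 is false.

S3: This is (S nand not Q) and ((not R xor not P) nor not S).

not Q = not True = False
S nand not Q = False nand False = True
not R = not True = False
not P = not False = True
not R xor not P = False xor True = True
not S = not False = True
(not R xor not P) nor not S = True nor True = False
(S nand not Q) and ((not R xor not P) nor not S) = True and False = False
Thus S3 is false.

1 of the 3 statements is true (S1).

1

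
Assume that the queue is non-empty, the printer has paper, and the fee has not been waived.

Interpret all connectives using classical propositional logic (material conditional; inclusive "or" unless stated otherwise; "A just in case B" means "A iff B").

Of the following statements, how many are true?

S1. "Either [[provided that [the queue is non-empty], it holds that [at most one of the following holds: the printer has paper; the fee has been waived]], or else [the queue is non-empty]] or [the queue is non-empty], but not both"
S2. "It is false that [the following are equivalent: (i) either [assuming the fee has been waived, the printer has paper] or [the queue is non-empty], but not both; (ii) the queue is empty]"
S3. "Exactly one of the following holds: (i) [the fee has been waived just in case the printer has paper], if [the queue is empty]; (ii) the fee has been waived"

1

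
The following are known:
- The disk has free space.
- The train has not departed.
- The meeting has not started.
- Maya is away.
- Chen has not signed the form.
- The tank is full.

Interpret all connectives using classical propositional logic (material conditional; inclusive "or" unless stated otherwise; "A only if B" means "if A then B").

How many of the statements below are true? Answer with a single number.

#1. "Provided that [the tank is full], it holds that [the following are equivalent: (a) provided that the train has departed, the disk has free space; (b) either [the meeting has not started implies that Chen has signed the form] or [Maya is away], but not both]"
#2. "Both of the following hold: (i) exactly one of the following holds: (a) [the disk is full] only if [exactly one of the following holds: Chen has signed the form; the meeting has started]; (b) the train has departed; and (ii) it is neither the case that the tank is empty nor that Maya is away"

1

Let R = "the tank is full" (T), M = "the train has departed" (F), U = "the disk is full" (F), S = "the meeting has started" (F), Q = "Chen has signed the form" (F), G = "Maya is at home" (F).

#1: Formalization: R → ((M → ¬U) ↔ ((¬S → Q) ⊕ ¬G))

¬U = ¬F = T
M → ¬U = F → T = T
¬S = ¬F = T
¬S → Q = T → F = F
¬G = ¬F = T
(¬S → Q) ⊕ ¬G = F ⊕ T = T
(M → ¬U) ↔ ((¬S → Q) ⊕ ¬G) = T ↔ T = T
R → ((M → ¬U) ↔ ((¬S → Q) ⊕ ¬G)) = T → T = T
Hence #1 is true.

#2: Formalization: ((U → (Q ⊕ S)) ⊕ M) ∧ (¬R ↓ ¬G)

Q ⊕ S = F ⊕ F = F
U → (Q ⊕ S) = F → F = T
(U → (Q ⊕ S)) ⊕ M = T ⊕ F = T
¬R = ¬T = F
¬G = ¬F = T
¬R ↓ ¬G = F ↓ T = F
((U → (Q ⊕ S)) ⊕ M) ∧ (¬R ↓ ¬G) = T ∧ F = F
Hence #2 is false.

1 of the 2 statements is true (#1).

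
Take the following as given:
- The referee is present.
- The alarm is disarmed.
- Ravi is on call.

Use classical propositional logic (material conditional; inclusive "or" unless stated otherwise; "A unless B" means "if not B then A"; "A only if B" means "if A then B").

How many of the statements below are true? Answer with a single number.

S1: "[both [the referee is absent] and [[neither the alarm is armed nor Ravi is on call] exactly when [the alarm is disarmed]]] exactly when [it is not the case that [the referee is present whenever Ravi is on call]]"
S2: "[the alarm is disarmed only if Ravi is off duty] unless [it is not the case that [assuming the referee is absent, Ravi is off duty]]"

1

Let P = "the referee is present" (T), Q = "the alarm is armed" (F), R = "Ravi is on call" (T).

S1: In symbols: (~P & ((Q nor R) <-> ~Q)) <-> ~(R -> P)

~P = ~T = F
Q nor R = F nor T = F
~Q = ~F = T
(Q nor R) <-> ~Q = F <-> T = F
~P & ((Q nor R) <-> ~Q) = F & F = F
R -> P = T -> T = T
~(R -> P) = ~T = F
(~P & ((Q nor R) <-> ~Q)) <-> ~(R -> P) = F <-> F = T
Thus S1 is true.

S2: This is (~Q -> ~R) | ~(~P -> ~R).

~Q = ~F = T
~R = ~T = F
~Q -> ~R = T -> F = F
~P = ~T = F
~R = ~T = F
~P -> ~R = F -> F = T
~(~P -> ~R) = ~T = F
(~Q -> ~R) | ~(~P -> ~R) = F | F = F
So S2 is false.

True statements: 1 (S1).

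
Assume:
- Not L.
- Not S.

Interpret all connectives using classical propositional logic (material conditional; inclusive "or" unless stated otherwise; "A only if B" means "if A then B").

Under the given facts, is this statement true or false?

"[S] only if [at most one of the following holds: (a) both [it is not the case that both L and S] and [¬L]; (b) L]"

Formalization: S → (((L ↑ S) ∧ ¬L) ↑ L)

L ↑ S = F ↑ F = T
¬L = ¬F = T
(L ↑ S) ∧ ¬L = T ∧ T = T
((L ↑ S) ∧ ¬L) ↑ L = T ↑ F = T
S → (((L ↑ S) ∧ ¬L) ↑ L) = F → T = T

The statement is true.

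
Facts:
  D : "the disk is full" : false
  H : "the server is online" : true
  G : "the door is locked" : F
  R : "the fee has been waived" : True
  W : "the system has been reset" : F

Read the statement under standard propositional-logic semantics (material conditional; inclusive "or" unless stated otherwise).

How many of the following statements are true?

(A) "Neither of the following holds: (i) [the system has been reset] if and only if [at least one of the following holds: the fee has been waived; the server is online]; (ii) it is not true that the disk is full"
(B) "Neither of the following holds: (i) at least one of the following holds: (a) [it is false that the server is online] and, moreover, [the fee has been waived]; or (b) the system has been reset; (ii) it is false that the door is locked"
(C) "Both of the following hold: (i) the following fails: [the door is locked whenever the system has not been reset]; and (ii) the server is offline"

(A): Formalization: (W ↔ (R ∨ H)) ↓ ¬D

R ∨ H = T ∨ T = T
W ↔ (R ∨ H) = F ↔ T = F
¬D = ¬F = T
(W ↔ (R ∨ H)) ↓ ¬D = F ↓ T = F
Hence (A) is false.

(B): In symbols: ((¬H ∧ R) ∨ W) ↓ ¬G

¬H = ¬T = F
¬H ∧ R = F ∧ T = F
(¬H ∧ R) ∨ W = F ∨ F = F
¬G = ¬F = T
((¬H ∧ R) ∨ W) ↓ ¬G = F ↓ T = F
Hence (B) is false.

(C): This is ¬(¬W → G) ∧ ¬H.

¬W = ¬F = T
¬W → G = T → F = F
¬(¬W → G) = ¬F = T
¬H = ¬T = F
¬(¬W → G) ∧ ¬H = T ∧ F = F
Thus (C) is false.

Count: 0.

0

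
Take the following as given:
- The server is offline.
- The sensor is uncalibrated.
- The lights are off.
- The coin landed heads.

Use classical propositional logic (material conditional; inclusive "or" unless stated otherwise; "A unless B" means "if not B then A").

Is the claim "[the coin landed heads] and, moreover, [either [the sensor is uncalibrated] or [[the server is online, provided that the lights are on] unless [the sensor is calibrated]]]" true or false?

True

Let S = "the coin landed heads" (True), Q = "the sensor is calibrated" (False), R = "the lights are on" (False), P = "the server is online" (False).
Formalization: S and (not Q or ((R -> P) or Q))

not Q = not False = True
R -> P = False -> False = True
(R -> P) or Q = True or False = True
not Q or ((R -> P) or Q) = True or True = True
S and (not Q or ((R -> P) or Q)) = True and True = True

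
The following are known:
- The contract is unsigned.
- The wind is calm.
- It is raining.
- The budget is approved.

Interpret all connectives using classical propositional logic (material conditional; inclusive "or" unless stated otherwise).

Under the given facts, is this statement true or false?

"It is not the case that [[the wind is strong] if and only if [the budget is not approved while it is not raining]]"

Let Q = "the wind is strong" (F), S = "the budget is approved" (T), R = "it is raining" (T).
In symbols: ¬(Q ↔ (¬S ∧ ¬R))

¬S = ¬T = F
¬R = ¬T = F
¬S ∧ ¬R = F ∧ F = F
Q ↔ (¬S ∧ ¬R) = F ↔ F = T
¬(Q ↔ (¬S ∧ ¬R)) = ¬T = F

False.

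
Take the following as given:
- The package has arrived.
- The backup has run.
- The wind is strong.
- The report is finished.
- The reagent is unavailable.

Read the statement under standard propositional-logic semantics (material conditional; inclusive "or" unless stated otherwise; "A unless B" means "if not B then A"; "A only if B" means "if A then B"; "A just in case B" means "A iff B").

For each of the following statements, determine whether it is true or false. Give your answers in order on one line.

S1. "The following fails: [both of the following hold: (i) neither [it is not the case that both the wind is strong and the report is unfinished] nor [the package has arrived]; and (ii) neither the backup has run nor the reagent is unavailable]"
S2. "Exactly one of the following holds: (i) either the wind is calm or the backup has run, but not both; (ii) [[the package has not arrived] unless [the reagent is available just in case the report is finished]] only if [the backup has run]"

S1 True / S2 False

Let D = "the wind is strong" (T), N = "the report is finished" (T), K = "the package has arrived" (T), U = "the backup has run" (T), R = "the reagent is available" (F).

S1: In symbols: ¬(((D ↑ ¬N) ↓ K) ∧ (U ↓ ¬R))

¬N = ¬T = F
D ↑ ¬N = T ↑ F = T
(D ↑ ¬N) ↓ K = T ↓ T = F
¬R = ¬F = T
U ↓ ¬R = T ↓ T = F
((D ↑ ¬N) ↓ K) ∧ (U ↓ ¬R) = F ∧ F = F
¬(((D ↑ ¬N) ↓ K) ∧ (U ↓ ¬R)) = ¬F = T
So S1 is true.

S2: This is (¬D ⊕ U) ⊕ ((¬K ∨ (R ↔ N)) → U).

¬D = ¬T = F
¬D ⊕ U = F ⊕ T = T
¬K = ¬T = F
R ↔ N = F ↔ T = F
¬K ∨ (R ↔ N) = F ∨ F = F
(¬K ∨ (R ↔ N)) → U = F → T = T
(¬D ⊕ U) ⊕ ((¬K ∨ (R ↔ N)) → U) = T ⊕ T = F
Hence S2 is false.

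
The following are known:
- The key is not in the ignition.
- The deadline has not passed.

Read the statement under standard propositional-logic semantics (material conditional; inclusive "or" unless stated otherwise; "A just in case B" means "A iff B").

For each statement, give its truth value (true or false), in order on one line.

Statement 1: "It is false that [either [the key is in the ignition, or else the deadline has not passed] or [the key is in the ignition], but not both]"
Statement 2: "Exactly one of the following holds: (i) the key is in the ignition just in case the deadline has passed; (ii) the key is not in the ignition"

Let P = "the key is in the ignition" (False), Q = "the deadline has passed" (False).

Statement 1: Parsed as not ((P or not Q) xor P)

not Q = not False = True
P or not Q = False or True = True
(P or not Q) xor P = True xor False = True
not ((P or not Q) xor P) = not True = False
So Statement 1 is false.

Statement 2: In symbols: (P iff Q) xor not P

P iff Q = False iff False = True
not P = not False = True
(P iff Q) xor not P = True xor True = False
Thus Statement 2 is false.

Statement 1 false, Statement 2 false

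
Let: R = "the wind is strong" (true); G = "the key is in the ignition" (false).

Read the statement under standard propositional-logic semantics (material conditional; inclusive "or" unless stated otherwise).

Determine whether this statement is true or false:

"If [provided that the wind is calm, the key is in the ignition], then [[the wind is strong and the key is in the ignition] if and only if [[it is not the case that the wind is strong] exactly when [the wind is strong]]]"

Formalization: (~R -> G) -> ((R & G) <-> (~R <-> R))

~R = ~T = F
~R -> G = F -> F = T
R & G = T & F = F
~R = ~T = F
~R <-> R = F <-> T = F
(R & G) <-> (~R <-> R) = F <-> F = T
(~R -> G) -> ((R & G) <-> (~R <-> R)) = T -> T = T

True.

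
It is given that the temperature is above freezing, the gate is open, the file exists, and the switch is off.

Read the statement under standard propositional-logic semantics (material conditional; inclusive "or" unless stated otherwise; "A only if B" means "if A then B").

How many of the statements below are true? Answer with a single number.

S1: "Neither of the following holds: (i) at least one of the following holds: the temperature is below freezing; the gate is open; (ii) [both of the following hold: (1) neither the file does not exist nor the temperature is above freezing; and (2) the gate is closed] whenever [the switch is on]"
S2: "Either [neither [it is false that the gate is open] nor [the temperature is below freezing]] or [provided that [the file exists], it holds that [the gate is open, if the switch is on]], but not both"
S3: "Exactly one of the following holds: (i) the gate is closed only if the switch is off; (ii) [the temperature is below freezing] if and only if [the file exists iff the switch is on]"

Let R = "the temperature is below freezing" (F), Q = "the gate is open" (T), G = "the switch is on" (F), N = "the file exists" (T).

S1: Formalization: (R | Q) nor (G -> ((~N nor ~R) & ~Q))

R | Q = F | T = T
~N = ~T = F
~R = ~F = T
~N nor ~R = F nor T = F
~Q = ~T = F
(~N nor ~R) & ~Q = F & F = F
G -> ((~N nor ~R) & ~Q) = F -> F = T
(R | Q) nor (G -> ((~N nor ~R) & ~Q)) = T nor T = F
Thus S1 is false.

S2: Formalization: (~Q nor R) xor (N -> (G -> Q))

~Q = ~T = F
~Q nor R = F nor F = T
G -> Q = F -> T = T
N -> (G -> Q) = T -> T = T
(~Q nor R) xor (N -> (G -> Q)) = T xor T = F
Hence S2 is false.

S3: This is (~Q -> ~G) xor (R <-> (N <-> G)).

~Q = ~T = F
~G = ~F = T
~Q -> ~G = F -> T = T
N <-> G = T <-> F = F
R <-> (N <-> G) = F <-> F = T
(~Q -> ~G) xor (R <-> (N <-> G)) = T xor T = F
Thus S3 is false.

True statements: 0 (none).

0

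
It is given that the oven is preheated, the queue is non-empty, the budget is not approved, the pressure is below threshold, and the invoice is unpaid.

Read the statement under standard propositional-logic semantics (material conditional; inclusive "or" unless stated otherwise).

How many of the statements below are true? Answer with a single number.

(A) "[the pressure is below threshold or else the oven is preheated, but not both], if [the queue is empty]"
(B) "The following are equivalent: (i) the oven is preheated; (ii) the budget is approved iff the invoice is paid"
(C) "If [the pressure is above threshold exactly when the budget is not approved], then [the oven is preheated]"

3

Let W = "the queue is empty" (F), D = "the pressure is above threshold" (F), Q = "the oven is preheated" (T), M = "the budget is approved" (F), L = "the invoice is paid" (F).

(A): Formalization: W -> (~D xor Q)

~D = ~F = T
~D xor Q = T xor T = F
W -> (~D xor Q) = F -> F = T
Thus (A) is true.

(B): Parsed as Q <-> (M <-> L)

M <-> L = F <-> F = T
Q <-> (M <-> L) = T <-> T = T
Thus (B) is true.

(C): Formalization: (D <-> ~M) -> Q

~M = ~F = T
D <-> ~M = F <-> T = F
(D <-> ~M) -> Q = F -> T = T
Thus (C) is true.

3 of the 3 statements are true.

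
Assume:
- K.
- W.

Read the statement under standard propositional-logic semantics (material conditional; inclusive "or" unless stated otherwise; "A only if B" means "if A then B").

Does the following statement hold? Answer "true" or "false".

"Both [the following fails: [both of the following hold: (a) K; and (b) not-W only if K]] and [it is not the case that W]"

False

This is not (K and (not W -> K)) and not W.

not W = not True = False
not W -> K = False -> True = True
K and (not W -> K) = True and True = True
not (K and (not W -> K)) = not True = False
not W = not True = False
not (K and (not W -> K)) and not W = False and False = False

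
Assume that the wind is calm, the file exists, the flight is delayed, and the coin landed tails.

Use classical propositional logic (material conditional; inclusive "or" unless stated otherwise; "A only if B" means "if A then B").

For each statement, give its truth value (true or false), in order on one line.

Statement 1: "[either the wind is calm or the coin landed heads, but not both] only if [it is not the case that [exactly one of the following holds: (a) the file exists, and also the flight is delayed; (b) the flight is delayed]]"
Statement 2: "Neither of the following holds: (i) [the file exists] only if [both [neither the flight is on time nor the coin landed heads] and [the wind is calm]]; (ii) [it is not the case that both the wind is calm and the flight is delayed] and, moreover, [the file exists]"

Statement 1 T / Statement 2 F

Let P = "the wind is strong" (F), S = "the coin landed heads" (F), Q = "the file exists" (T), R = "the flight is delayed" (T).

Statement 1: Parsed as (~P xor S) -> ~((Q & R) xor R)

~P = ~F = T
~P xor S = T xor F = T
Q & R = T & T = T
(Q & R) xor R = T xor T = F
~((Q & R) xor R) = ~F = T
(~P xor S) -> ~((Q & R) xor R) = T -> T = T
Hence Statement 1 is true.

Statement 2: Formalization: (Q -> ((~R nor S) & ~P)) nor ((~P nand R) & Q)

~R = ~T = F
~R nor S = F nor F = T
~P = ~F = T
(~R nor S) & ~P = T & T = T
Q -> ((~R nor S) & ~P) = T -> T = T
~P = ~F = T
~P nand R = T nand T = F
(~P nand R) & Q = F & T = F
(Q -> ((~R nor S) & ~P)) nor ((~P nand R) & Q) = T nor F = F
Thus Statement 2 is false.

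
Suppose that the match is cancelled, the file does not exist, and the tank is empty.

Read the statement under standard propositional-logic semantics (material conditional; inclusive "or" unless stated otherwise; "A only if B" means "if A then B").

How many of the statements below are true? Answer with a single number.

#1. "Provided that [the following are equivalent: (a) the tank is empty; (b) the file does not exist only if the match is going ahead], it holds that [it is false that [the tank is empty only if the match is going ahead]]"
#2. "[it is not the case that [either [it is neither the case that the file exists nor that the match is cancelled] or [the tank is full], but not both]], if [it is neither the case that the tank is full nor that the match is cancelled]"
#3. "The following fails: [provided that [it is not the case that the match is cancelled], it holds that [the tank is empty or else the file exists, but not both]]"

2

Let R = "the tank is full" (F), Q = "the file exists" (F), P = "the match is cancelled" (T).

#1: This is (¬R ↔ (¬Q → ¬P)) → ¬(¬R → ¬P).

¬R = ¬F = T
¬Q = ¬F = T
¬P = ¬T = F
¬Q → ¬P = T → F = F
¬R ↔ (¬Q → ¬P) = T ↔ F = F
¬R = ¬F = T
¬P = ¬T = F
¬R → ¬P = T → F = F
¬(¬R → ¬P) = ¬F = T
(¬R ↔ (¬Q → ¬P)) → ¬(¬R → ¬P) = F → T = T
Thus #1 is true.

#2: Parsed as (R ↓ P) → ¬((Q ↓ P) ⊕ R)

R ↓ P = F ↓ T = F
Q ↓ P = F ↓ T = F
(Q ↓ P) ⊕ R = F ⊕ F = F
¬((Q ↓ P) ⊕ R) = ¬F = T
(R ↓ P) → ¬((Q ↓ P) ⊕ R) = F → T = T
So #2 is true.

#3: This is ¬(¬P → (¬R ⊕ Q)).

¬P = ¬T = F
¬R = ¬F = T
¬R ⊕ Q = T ⊕ F = T
¬P → (¬R ⊕ Q) = F → T = T
¬(¬P → (¬R ⊕ Q)) = ¬T = F
Thus #3 is false.

Count: 2.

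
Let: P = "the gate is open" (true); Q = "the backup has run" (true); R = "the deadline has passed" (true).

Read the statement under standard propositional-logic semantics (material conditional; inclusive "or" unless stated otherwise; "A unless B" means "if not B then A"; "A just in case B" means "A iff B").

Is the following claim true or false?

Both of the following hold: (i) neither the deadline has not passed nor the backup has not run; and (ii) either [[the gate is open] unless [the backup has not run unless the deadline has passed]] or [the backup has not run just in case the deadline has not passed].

Parsed as (~R nor ~Q) & ((P | (~Q | R)) | (~Q <-> ~R))

~R = ~T = F
~Q = ~T = F
~R nor ~Q = F nor F = T
~Q = ~T = F
~Q | R = F | T = T
P | (~Q | R) = T | T = T
~Q = ~T = F
~R = ~T = F
~Q <-> ~R = F <-> F = T
(P | (~Q | R)) | (~Q <-> ~R) = T | T = T
(~R nor ~Q) & ((P | (~Q | R)) | (~Q <-> ~R)) = T & T = T

true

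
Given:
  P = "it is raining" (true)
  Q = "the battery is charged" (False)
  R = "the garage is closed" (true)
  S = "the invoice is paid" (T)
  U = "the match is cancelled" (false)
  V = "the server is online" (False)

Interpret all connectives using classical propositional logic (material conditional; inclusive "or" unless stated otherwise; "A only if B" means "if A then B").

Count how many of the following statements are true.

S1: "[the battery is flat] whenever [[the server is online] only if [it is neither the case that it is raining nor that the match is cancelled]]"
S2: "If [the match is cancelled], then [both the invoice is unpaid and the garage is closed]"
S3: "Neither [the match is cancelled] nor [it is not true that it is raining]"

S1: In symbols: (V → (P ↓ U)) → ¬Q

P ↓ U = T ↓ F = F
V → (P ↓ U) = F → F = T
¬Q = ¬F = T
(V → (P ↓ U)) → ¬Q = T → T = T
Thus S1 is true.

S2: In symbols: U → (¬S ∧ R)

¬S = ¬T = F
¬S ∧ R = F ∧ T = F
U → (¬S ∧ R) = F → F = T
So S2 is true.

S3: This is U ↓ ¬P.

¬P = ¬T = F
U ↓ ¬P = F ↓ F = T
Hence S3 is true.

True statements: 3 (S1, S2, S3).

3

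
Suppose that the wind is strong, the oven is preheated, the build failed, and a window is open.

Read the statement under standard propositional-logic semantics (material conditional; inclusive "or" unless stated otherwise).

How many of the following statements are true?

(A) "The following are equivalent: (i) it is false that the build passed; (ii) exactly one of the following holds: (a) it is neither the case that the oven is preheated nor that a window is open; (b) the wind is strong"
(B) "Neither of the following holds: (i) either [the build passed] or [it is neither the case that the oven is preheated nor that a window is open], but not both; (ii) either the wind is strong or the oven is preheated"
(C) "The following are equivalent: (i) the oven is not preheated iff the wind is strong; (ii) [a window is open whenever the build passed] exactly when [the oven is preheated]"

Let R = "the build passed" (F), Q = "the oven is preheated" (T), S = "a window is open" (T), P = "the wind is strong" (T).

(A): Formalization: ~R <-> ((Q nor S) xor P)

~R = ~F = T
Q nor S = T nor T = F
(Q nor S) xor P = F xor T = T
~R <-> ((Q nor S) xor P) = T <-> T = T
Hence (A) is true.

(B): In symbols: (R xor (Q nor S)) nor (P | Q)

Q nor S = T nor T = F
R xor (Q nor S) = F xor F = F
P | Q = T | T = T
(R xor (Q nor S)) nor (P | Q) = F nor T = F
So (B) is false.

(C): Parsed as (~Q <-> P) <-> ((R -> S) <-> Q)

~Q = ~T = F
~Q <-> P = F <-> T = F
R -> S = F -> T = T
(R -> S) <-> Q = T <-> T = T
(~Q <-> P) <-> ((R -> S) <-> Q) = F <-> T = F
Thus (C) is false.

Count: 1.

1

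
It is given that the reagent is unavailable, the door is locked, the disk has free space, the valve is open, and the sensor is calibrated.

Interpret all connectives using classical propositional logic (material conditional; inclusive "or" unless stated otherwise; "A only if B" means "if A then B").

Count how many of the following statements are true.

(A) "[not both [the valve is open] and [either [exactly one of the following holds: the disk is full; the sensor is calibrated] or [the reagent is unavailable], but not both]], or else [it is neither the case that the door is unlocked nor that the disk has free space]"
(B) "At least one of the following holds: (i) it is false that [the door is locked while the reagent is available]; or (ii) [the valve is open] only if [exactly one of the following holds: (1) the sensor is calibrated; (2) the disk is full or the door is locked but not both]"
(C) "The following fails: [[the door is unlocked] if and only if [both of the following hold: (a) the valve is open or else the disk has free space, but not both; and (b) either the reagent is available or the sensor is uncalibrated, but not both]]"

2

Let S = "the valve is open" (T), Q = "the disk is full" (F), L = "the sensor is calibrated" (T), N = "the reagent is available" (F), R = "the door is locked" (T).

(A): This is (S nand ((Q xor L) xor ~N)) | (~R nor ~Q).

Q xor L = F xor T = T
~N = ~F = T
(Q xor L) xor ~N = T xor T = F
S nand ((Q xor L) xor ~N) = T nand F = T
~R = ~T = F
~Q = ~F = T
~R nor ~Q = F nor T = F
(S nand ((Q xor L) xor ~N)) | (~R nor ~Q) = T | F = T
Hence (A) is true.

(B): This is ~(R & N) | (S -> (L xor (Q xor R))).

R & N = T & F = F
~(R & N) = ~F = T
Q xor R = F xor T = T
L xor (Q xor R) = T xor T = F
S -> (L xor (Q xor R)) = T -> F = F
~(R & N) | (S -> (L xor (Q xor R))) = T | F = T
Hence (B) is true.

(C): Parsed as ~(~R <-> ((S xor ~Q) & (N xor ~L)))

~R = ~T = F
~Q = ~F = T
S xor ~Q = T xor T = F
~L = ~T = F
N xor ~L = F xor F = F
(S xor ~Q) & (N xor ~L) = F & F = F
~R <-> ((S xor ~Q) & (N xor ~L)) = F <-> F = T
~(~R <-> ((S xor ~Q) & (N xor ~L))) = ~T = F
Hence (C) is false.

2 of the 3 statements are true ((A), (B)).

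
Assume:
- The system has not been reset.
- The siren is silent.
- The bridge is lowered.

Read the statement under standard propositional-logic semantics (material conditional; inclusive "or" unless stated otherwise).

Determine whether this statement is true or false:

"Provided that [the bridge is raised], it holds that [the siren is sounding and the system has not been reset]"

The statement is true.

Let R = "the bridge is raised" (F), Q = "the siren is sounding" (F), P = "the system has been reset" (F).
This is R -> (Q & ~P).

~P = ~F = T
Q & ~P = F & T = F
R -> (Q & ~P) = F -> F = T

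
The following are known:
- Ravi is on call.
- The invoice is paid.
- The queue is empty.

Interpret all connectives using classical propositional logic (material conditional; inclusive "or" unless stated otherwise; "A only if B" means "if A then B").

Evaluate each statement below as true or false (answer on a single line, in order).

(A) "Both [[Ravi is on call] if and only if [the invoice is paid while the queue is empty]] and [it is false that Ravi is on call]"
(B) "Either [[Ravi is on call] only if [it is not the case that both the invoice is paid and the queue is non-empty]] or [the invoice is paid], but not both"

Let P = "Ravi is on call" (T), Q = "the invoice is paid" (T), R = "the queue is empty" (T).

(A): Formalization: (P <-> (Q & R)) & ~P

Q & R = T & T = T
P <-> (Q & R) = T <-> T = T
~P = ~T = F
(P <-> (Q & R)) & ~P = T & F = F
Thus (A) is false.

(B): In symbols: (P -> (Q nand ~R)) xor Q

~R = ~T = F
Q nand ~R = T nand F = T
P -> (Q nand ~R) = T -> T = T
(P -> (Q nand ~R)) xor Q = T xor T = F
Hence (B) is false.

(A) False / (B) False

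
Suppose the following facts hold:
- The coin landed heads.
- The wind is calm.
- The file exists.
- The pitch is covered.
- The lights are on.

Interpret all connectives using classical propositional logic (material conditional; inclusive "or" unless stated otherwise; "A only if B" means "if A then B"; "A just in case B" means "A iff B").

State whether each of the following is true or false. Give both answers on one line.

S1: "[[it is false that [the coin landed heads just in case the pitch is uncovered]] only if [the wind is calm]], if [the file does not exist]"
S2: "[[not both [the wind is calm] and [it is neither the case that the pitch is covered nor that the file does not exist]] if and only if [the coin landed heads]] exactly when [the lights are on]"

S1 true; S2 true

Let R = "the file exists" (T), P = "the coin landed heads" (T), S = "the pitch is covered" (T), Q = "the wind is strong" (F), U = "the lights are on" (T).

S1: This is ~R -> (~(P <-> ~S) -> ~Q).

~R = ~T = F
~S = ~T = F
P <-> ~S = T <-> F = F
~(P <-> ~S) = ~F = T
~Q = ~F = T
~(P <-> ~S) -> ~Q = T -> T = T
~R -> (~(P <-> ~S) -> ~Q) = F -> T = T
Hence S1 is true.

S2: Formalization: ((~Q nand (S nor ~R)) <-> P) <-> U

~Q = ~F = T
~R = ~T = F
S nor ~R = T nor F = F
~Q nand (S nor ~R) = T nand F = T
(~Q nand (S nor ~R)) <-> P = T <-> T = T
((~Q nand (S nor ~R)) <-> P) <-> U = T <-> T = T
Thus S2 is true.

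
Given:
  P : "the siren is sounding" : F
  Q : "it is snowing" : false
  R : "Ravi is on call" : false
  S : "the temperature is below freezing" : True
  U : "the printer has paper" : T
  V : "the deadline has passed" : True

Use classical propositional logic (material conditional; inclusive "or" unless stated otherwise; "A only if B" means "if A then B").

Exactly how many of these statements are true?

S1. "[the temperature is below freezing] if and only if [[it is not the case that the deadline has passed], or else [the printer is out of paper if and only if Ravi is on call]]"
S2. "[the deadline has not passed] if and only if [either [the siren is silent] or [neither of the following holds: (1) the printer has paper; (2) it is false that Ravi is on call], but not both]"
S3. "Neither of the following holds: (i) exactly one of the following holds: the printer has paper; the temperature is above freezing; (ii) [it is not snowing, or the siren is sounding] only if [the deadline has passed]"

1

S1: In symbols: S iff (not V or (not U iff R))

not V = not True = False
not U = not True = False
not U iff R = False iff False = True
not V or (not U iff R) = False or True = True
S iff (not V or (not U iff R)) = True iff True = True
Thus S1 is true.

S2: Parsed as not V iff (not P xor (U nor not R))

not V = not True = False
not P = not False = True
not R = not False = True
U nor not R = True nor True = False
not P xor (U nor not R) = True xor False = True
not V iff (not P xor (U nor not R)) = False iff True = False
So S2 is false.

S3: Formalization: (U xor not S) nor ((not Q or P) -> V)

not S = not True = False
U xor not S = True xor False = True
not Q = not False = True
not Q or P = True or False = True
(not Q or P) -> V = True -> True = True
(U xor not S) nor ((not Q or P) -> V) = True nor True = False
Thus S3 is false.

True statements: 1 (S1).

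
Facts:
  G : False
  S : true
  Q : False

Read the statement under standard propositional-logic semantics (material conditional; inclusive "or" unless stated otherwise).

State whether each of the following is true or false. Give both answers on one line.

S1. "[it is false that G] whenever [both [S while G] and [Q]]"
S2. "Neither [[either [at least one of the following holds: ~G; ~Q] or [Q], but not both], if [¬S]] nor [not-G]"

S1: Parsed as ((S ∧ G) ∧ Q) → ¬G

S ∧ G = T ∧ F = F
(S ∧ G) ∧ Q = F ∧ F = F
¬G = ¬F = T
((S ∧ G) ∧ Q) → ¬G = F → T = T
So S1 is true.

S2: Formalization: (¬S → ((¬G ∨ ¬Q) ⊕ Q)) ↓ ¬G

¬S = ¬T = F
¬G = ¬F = T
¬Q = ¬F = T
¬G ∨ ¬Q = T ∨ T = T
(¬G ∨ ¬Q) ⊕ Q = T ⊕ F = T
¬S → ((¬G ∨ ¬Q) ⊕ Q) = F → T = T
¬G = ¬F = T
(¬S → ((¬G ∨ ¬Q) ⊕ Q)) ↓ ¬G = T ↓ T = F
Hence S2 is false.

S1 T, S2 F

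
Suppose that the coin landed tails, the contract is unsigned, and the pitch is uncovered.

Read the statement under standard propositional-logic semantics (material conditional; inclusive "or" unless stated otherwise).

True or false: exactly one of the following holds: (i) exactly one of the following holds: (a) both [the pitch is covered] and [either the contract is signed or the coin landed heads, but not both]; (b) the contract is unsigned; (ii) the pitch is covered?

The statement is true.

Let R = "the pitch is covered" (False), Q = "the contract is signed" (False), P = "the coin landed heads" (False).
Formalization: ((R and (Q xor P)) xor not Q) xor R

Q xor P = False xor False = False
R and (Q xor P) = False and False = False
not Q = not False = True
(R and (Q xor P)) xor not Q = False xor True = True
((R and (Q xor P)) xor not Q) xor R = True xor False = True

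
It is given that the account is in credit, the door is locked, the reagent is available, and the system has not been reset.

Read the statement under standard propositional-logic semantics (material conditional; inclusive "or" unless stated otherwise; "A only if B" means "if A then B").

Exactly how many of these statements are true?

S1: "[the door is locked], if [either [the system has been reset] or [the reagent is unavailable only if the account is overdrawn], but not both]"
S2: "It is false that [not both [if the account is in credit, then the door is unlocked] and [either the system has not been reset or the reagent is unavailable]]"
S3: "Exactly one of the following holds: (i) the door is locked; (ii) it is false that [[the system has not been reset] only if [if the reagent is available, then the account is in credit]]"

Let M = "the system has been reset" (F), D = "the reagent is available" (T), P = "the account is overdrawn" (F), H = "the door is locked" (T).

S1: This is (M xor (~D -> P)) -> H.

~D = ~T = F
~D -> P = F -> F = T
M xor (~D -> P) = F xor T = T
(M xor (~D -> P)) -> H = T -> T = T
So S1 is true.

S2: This is ~((~P -> ~H) nand (~M | ~D)).

~P = ~F = T
~H = ~T = F
~P -> ~H = T -> F = F
~M = ~F = T
~D = ~T = F
~M | ~D = T | F = T
(~P -> ~H) nand (~M | ~D) = F nand T = T
~((~P -> ~H) nand (~M | ~D)) = ~T = F
Thus S2 is false.

S3: Parsed as H xor ~(~M -> (D -> ~P))

~M = ~F = T
~P = ~F = T
D -> ~P = T -> T = T
~M -> (D -> ~P) = T -> T = T
~(~M -> (D -> ~P)) = ~T = F
H xor ~(~M -> (D -> ~P)) = T xor F = T
Thus S3 is true.

True statements: 2 (S1, S3).

2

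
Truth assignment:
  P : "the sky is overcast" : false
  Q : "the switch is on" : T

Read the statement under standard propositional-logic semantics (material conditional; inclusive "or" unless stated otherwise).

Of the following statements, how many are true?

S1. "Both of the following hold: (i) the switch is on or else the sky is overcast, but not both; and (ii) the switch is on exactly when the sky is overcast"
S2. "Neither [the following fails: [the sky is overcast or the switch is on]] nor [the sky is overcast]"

S1: Formalization: (Q ⊕ P) ∧ (Q ↔ P)

Q ⊕ P = T ⊕ F = T
Q ↔ P = T ↔ F = F
(Q ⊕ P) ∧ (Q ↔ P) = T ∧ F = F
Hence S1 is false.

S2: Parsed as ¬(P ∨ Q) ↓ P

P ∨ Q = F ∨ T = T
¬(P ∨ Q) = ¬T = F
¬(P ∨ Q) ↓ P = F ↓ F = T
Hence S2 is true.

1 of the 2 statements is true.

1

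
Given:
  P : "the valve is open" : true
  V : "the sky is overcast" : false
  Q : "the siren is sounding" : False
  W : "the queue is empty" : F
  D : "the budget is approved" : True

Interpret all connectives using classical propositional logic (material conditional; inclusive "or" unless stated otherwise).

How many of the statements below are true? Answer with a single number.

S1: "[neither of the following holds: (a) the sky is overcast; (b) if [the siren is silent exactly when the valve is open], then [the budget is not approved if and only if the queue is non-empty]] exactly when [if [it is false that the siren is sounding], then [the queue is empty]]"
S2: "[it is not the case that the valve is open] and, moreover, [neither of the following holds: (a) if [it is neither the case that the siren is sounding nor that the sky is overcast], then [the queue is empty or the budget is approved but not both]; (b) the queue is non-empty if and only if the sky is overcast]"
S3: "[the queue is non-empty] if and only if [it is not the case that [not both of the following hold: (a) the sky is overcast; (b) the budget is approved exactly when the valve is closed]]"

0

S1: In symbols: (V nor ((~Q <-> P) -> (~D <-> ~W))) <-> (~Q -> W)

~Q = ~F = T
~Q <-> P = T <-> T = T
~D = ~T = F
~W = ~F = T
~D <-> ~W = F <-> T = F
(~Q <-> P) -> (~D <-> ~W) = T -> F = F
V nor ((~Q <-> P) -> (~D <-> ~W)) = F nor F = T
~Q = ~F = T
~Q -> W = T -> F = F
(V nor ((~Q <-> P) -> (~D <-> ~W))) <-> (~Q -> W) = T <-> F = F
So S1 is false.

S2: This is ~P & (((Q nor V) -> (W xor D)) nor (~W <-> V)).

~P = ~T = F
Q nor V = F nor F = T
W xor D = F xor T = T
(Q nor V) -> (W xor D) = T -> T = T
~W = ~F = T
~W <-> V = T <-> F = F
((Q nor V) -> (W xor D)) nor (~W <-> V) = T nor F = F
~P & (((Q nor V) -> (W xor D)) nor (~W <-> V)) = F & F = F
So S2 is false.

S3: This is ~W <-> ~(V nand (D <-> ~P)).

~W = ~F = T
~P = ~T = F
D <-> ~P = T <-> F = F
V nand (D <-> ~P) = F nand F = T
~(V nand (D <-> ~P)) = ~T = F
~W <-> ~(V nand (D <-> ~P)) = T <-> F = F
Hence S3 is false.

True statements: 0 (none).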